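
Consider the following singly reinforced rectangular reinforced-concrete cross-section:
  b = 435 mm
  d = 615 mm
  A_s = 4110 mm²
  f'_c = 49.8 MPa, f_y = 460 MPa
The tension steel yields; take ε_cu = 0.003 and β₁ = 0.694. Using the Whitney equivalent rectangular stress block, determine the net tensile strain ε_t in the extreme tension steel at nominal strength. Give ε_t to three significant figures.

a = A_s f_y/(0.85 f'_c b) = 102.67 mm.
β₁ = 0.694, so c = a/β₁ = 102.67/0.694 = 147.94 mm.
From the linear strain diagram with ε_cu = 0.003: ε_t = 0.003 (d − c)/c = 0.003 × (615 − 147.94)/147.94 = 0.00947.
Since ε_t ≥ 0.005, the section is tension-controlled.

ε_t ≈ 0.00947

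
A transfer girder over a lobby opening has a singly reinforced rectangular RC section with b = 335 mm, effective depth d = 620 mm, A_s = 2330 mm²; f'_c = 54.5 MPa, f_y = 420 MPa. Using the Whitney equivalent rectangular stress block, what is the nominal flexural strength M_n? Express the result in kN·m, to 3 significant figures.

M_n ≈ 576 kN·m

T = A_s f_y = 2330 × 420 = 978600 N = 978.6 kN.
From C = T: a = T/(0.85 f'_c b) = 978600/(0.85 × 54.5 × 335) = 63.06 mm.
M_n = T(d − a/2) = 978.6 kN × (620 − 31.53) mm = 575.88 kN·m.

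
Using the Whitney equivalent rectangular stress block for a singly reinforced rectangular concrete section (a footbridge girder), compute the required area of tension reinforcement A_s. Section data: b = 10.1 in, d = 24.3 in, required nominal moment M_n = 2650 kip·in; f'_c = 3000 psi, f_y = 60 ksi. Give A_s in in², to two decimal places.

A_s ≈ 2.01 in²

From M_n = 0.85 f'_c a b (d − a/2):
a = d − √(d² − 2M_n/(0.85 f'_c b)) = 24.3 − √(24.3² − 2 × 2650/(0.85 × 3 × 10.1)) = 4.686 in.
A_s = 0.85 f'_c a b / f_y = 0.85 × 3 × 4.686 × 10.1 / 60 = 2.011 in².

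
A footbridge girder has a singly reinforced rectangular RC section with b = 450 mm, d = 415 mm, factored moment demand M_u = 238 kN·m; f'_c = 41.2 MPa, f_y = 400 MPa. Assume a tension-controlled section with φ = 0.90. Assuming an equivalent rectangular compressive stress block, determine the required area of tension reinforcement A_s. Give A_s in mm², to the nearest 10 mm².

M_n = M_u/φ = 238/0.90 = 264.444 kN·m.
With M_n = 0.85 f'_c a b (d − a/2), solve the quadratic for a:
a = d − √(d² − 2M_n/(0.85 f'_c b)) = 415 − √(415² − 2 × 264.444×10⁶/(0.85 × 41.2 × 450)) = 42.62 mm.
A_s = 0.85 f'_c a b / f_y = 0.85 × 41.2 × 42.62 × 450 / 400 = 1679.1 mm².

A_s ≈ 1680 mm²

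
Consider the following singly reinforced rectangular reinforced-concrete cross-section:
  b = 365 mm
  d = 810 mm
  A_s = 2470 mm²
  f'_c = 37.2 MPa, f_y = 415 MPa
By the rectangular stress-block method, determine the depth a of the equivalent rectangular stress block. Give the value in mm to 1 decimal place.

T = A_s f_y = 2470 × 415 = 1025050 N = 1025.05 kN.
Setting C = 0.85 f'_c a b equal to T: a = 1025050/(0.85 × 37.2 × 365) = 88.8 mm.

a ≈ 88.8 mm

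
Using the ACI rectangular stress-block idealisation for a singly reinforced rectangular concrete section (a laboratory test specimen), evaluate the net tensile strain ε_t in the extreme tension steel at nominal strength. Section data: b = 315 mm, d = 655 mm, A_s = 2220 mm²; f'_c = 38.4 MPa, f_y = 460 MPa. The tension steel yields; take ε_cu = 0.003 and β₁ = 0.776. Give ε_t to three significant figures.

a = A_s f_y/(0.85 f'_c b) = 99.32 mm.
β₁ = 0.776, so c = a/β₁ = 99.32/0.776 = 127.99 mm.
From the linear strain diagram with ε_cu = 0.003: ε_t = 0.003 (d − c)/c = 0.003 × (655 − 127.99)/127.99 = 0.0124.
Since ε_t ≥ 0.005, the section is tension-controlled.

ε_t ≈ 0.0124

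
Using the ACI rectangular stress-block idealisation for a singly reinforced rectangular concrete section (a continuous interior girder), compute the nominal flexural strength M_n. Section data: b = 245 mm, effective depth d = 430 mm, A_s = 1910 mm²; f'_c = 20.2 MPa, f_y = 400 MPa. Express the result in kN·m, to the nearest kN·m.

T = A_s f_y = 1910 × 400 = 764000 N = 764 kN.
From C = T: a = T/(0.85 f'_c b) = 764000/(0.85 × 20.2 × 245) = 181.62 mm.
M_n = T(d − a/2) = 764 kN × (430 − 90.81) mm = 259.14 kN·m.

M_n ≈ 259 kN·m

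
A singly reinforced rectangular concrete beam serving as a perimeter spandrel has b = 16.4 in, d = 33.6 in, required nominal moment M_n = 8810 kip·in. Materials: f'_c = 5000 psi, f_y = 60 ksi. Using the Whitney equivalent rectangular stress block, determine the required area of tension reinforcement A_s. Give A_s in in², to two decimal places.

From M_n = 0.85 f'_c a b (d − a/2):
a = d − √(d² − 2M_n/(0.85 f'_c b)) = 33.6 − √(33.6² − 2 × 8810/(0.85 × 5 × 16.4)) = 4.000 in.
A_s = 0.85 f'_c a b / f_y = 0.85 × 5 × 4.000 × 16.4 / 60 = 4.647 in².

A_s ≈ 4.65 in²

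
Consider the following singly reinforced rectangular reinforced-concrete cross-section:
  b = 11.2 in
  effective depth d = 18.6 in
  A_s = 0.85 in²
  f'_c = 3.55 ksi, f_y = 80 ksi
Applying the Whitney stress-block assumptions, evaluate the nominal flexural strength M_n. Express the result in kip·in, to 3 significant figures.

M_n ≈ 1200 kip·in

T = A_s f_y = 0.85 × 80 = 68 kips.
a = T/(0.85 f'_c b) = 68/(0.85 × 3.55 × 11.2) = 2.012 in.
M_n = T(d − a/2) = 68 × (18.6 − 1.006) = 1196.4 kip·in.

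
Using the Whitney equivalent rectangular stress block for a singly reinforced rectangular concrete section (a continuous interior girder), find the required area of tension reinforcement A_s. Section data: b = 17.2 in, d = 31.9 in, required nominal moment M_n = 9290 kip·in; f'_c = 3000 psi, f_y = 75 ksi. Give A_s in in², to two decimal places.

From M_n = 0.85 f'_c a b (d − a/2):
a = d − √(d² − 2M_n/(0.85 f'_c b)) = 31.9 − √(31.9² − 2 × 9290/(0.85 × 3 × 17.2)) = 7.528 in.
A_s = 0.85 f'_c a b / f_y = 0.85 × 3 × 7.528 × 17.2 / 75 = 4.402 in².

A_s ≈ 4.40 in²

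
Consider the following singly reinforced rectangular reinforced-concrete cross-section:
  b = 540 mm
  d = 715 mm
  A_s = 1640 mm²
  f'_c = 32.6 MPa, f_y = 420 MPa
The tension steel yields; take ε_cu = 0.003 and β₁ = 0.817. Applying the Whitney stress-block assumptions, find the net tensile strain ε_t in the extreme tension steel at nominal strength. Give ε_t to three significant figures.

a = A_s f_y/(0.85 f'_c b) = 46.03 mm.
β₁ = 0.817, so c = a/β₁ = 46.03/0.817 = 56.34 mm.
From the linear strain diagram with ε_cu = 0.003: ε_t = 0.003 (d − c)/c = 0.003 × (715 − 56.34)/56.34 = 0.0351.
Since ε_t ≥ 0.005, the section is tension-controlled.

ε_t ≈ 0.0351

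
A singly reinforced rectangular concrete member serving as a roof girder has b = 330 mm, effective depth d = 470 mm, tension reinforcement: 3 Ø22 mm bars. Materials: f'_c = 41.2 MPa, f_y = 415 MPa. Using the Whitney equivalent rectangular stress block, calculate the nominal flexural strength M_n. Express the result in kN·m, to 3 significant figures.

M_n ≈ 213 kN·m

A_s = 3 × 380 = 1140 mm².
T = A_s f_y = 1140 × 415 = 473100 N = 473.1 kN.
From C = T: a = T/(0.85 f'_c b) = 473100/(0.85 × 41.2 × 330) = 40.94 mm.
M_n = T(d − a/2) = 473.1 kN × (470 − 20.47) mm = 212.67 kN·m.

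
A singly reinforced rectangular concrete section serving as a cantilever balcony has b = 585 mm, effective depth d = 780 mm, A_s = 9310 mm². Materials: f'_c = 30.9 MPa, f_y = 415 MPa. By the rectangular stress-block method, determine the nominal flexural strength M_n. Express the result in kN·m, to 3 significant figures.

T = A_s f_y = 9310 × 415 = 3863650 N = 3863.65 kN.
From C = T: a = T/(0.85 f'_c b) = 3863650/(0.85 × 30.9 × 585) = 251.46 mm.
M_n = T(d − a/2) = 3863.65 kN × (780 − 125.73) mm = 2527.87 kN·m.

M_n ≈ 2530 kN·m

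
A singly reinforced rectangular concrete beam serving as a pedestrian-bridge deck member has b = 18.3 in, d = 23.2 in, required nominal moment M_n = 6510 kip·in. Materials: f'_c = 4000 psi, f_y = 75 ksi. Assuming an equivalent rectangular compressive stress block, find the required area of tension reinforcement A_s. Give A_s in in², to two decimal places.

From M_n = 0.85 f'_c a b (d − a/2):
a = d − √(d² − 2M_n/(0.85 f'_c b)) = 23.2 − √(23.2² − 2 × 6510/(0.85 × 4 × 18.3)) = 5.062 in.
A_s = 0.85 f'_c a b / f_y = 0.85 × 4 × 5.062 × 18.3 / 75 = 4.199 in².

A_s ≈ 4.20 in²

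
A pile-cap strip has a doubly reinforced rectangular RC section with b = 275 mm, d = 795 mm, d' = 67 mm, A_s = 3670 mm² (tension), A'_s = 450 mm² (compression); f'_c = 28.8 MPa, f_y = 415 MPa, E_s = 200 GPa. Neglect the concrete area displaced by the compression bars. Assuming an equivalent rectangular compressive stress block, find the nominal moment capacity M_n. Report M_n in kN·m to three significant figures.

M_n ≈ 1070 kN·m

Assume both tension and compression steel yield.
Net tension couple steel: A_s − A'_s = 3220 mm².
a = (A_s − A'_s) f_y / (0.85 f'_c b) = 1336300/(0.85 × 28.8 × 275) = 198.50 mm.
c = a/β₁ = 198.50/0.844 = 235.19 mm; ε'_s = 0.003(c − d')/c = 0.0021 ≥ f_y/E_s = 0.0021, so compression steel does yield.
M_n = (A_s − A'_s) f_y (d − a/2) + A'_s f_y (d − d') = [1336300 × (795 − 99.25) + 186750 × (795 − 67)] × 10⁻⁶ = 929.73 + 135.95 = 1065.68 kN·m.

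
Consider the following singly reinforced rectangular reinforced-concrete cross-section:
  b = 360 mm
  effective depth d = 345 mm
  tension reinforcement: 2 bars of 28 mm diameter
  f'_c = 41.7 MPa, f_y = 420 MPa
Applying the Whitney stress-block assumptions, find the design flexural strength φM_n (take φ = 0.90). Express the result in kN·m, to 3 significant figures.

A_s = 2 × 616 = 1232 mm².
T = A_s f_y = 1232 × 420 = 517440 N = 517.44 kN.
From C = T: a = T/(0.85 f'_c b) = 517440/(0.85 × 41.7 × 360) = 40.55 mm.
M_n = T(d − a/2) = 517.44 kN × (345 − 20.275) mm = 168.03 kN·m.
φM_n = 0.90 × 168.03 = 151.23 kN·m.

φM_n ≈ 151 kN·m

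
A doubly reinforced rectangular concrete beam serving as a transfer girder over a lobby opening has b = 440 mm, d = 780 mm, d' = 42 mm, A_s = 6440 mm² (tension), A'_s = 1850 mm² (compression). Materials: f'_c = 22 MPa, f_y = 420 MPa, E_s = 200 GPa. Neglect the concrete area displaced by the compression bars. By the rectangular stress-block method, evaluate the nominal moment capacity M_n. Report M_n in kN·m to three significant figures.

Assume both tension and compression steel yield.
Net tension couple steel: A_s − A'_s = 4590 mm².
a = (A_s − A'_s) f_y / (0.85 f'_c b) = 1927800/(0.85 × 22 × 440) = 234.30 mm.
c = a/β₁ = 234.30/0.85 = 275.65 mm; ε'_s = 0.003(c − d')/c = 0.0025 ≥ f_y/E_s = 0.0021, so compression steel does yield.
M_n = (A_s − A'_s) f_y (d − a/2) + A'_s f_y (d − d') = [1927800 × (780 − 117.15) + 777000 × (780 − 42)] × 10⁻⁶ = 1277.84 + 573.43 = 1851.27 kN·m.

M_n ≈ 1850 kN·m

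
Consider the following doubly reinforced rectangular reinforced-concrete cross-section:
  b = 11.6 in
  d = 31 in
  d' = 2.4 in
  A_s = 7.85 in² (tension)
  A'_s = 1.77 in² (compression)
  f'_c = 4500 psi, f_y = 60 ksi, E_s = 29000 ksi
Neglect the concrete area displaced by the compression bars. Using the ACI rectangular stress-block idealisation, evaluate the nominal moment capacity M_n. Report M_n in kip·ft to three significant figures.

Assume both steels yield.
a = (A_s − A'_s) f_y/(0.85 f'_c b) = (7.85 − 1.77) × 60/(0.85 × 4.5 × 11.6) = 8.222 in.
c = a/β₁ = 8.222/0.825 = 9.966 in; ε'_s = 0.003(c − d')/c = 0.0023 ≥ ε_y = 0.0021, so the compression steel yields.
M_n = (A_s − A'_s) f_y (d − a/2) + A'_s f_y (d − d') = 364.8 × (31 − 4.111) + 106.2 × (31 − 2.4) = 9809.1 + 3037.3 = 12846.4 kip·in = 12846.4/12 = 1070.53 kip·ft.

M_n ≈ 1070 kip·ft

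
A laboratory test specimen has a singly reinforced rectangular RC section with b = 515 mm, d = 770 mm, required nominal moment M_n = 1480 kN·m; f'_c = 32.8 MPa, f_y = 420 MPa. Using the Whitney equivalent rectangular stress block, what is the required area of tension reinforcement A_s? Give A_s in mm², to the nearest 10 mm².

A_s ≈ 5060 mm²

With M_n = 0.85 f'_c a b (d − a/2), solve the quadratic for a:
a = d − √(d² − 2M_n/(0.85 f'_c b)) = 770 − √(770² − 2 × 1480×10⁶/(0.85 × 32.8 × 515)) = 148.11 mm.
A_s = 0.85 f'_c a b / f_y = 0.85 × 32.8 × 148.11 × 515 / 420 = 5063.3 mm².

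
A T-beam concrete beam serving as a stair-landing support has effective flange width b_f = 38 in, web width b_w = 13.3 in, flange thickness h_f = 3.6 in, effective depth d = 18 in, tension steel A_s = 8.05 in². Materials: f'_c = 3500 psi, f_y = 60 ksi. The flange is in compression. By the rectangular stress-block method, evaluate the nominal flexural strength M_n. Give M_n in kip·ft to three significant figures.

M_n ≈ 635 kip·ft

Tension: T = A_s f_y = 8.05 × 60 = 483 kips.
Try a within the flange: a = T/(0.85 f'_c b_f) = 483/(0.85 × 3.5 × 38) = 4.272 in.
a = 4.272 > h_f = 3.6 in: the block extends into the web. Split into flange-overhang and web parts.
C_f = 0.85 f'_c (b_f − b_w) h_f = 0.85 × 3.5 × (38 − 13.3) × 3.6 = 264.5 kips.
Remaining web compression depth: a_w = (T − C_f)/(0.85 f'_c b_w) = (483 − 264.5)/(0.85 × 3.5 × 13.3) = 5.522 in.
M_n = C_f(d − h_f/2) + (T − C_f)(d − a_w/2) = 264.5 × (18 − 1.8) + 218.5 × (18 − 2.761) = 4284.9 + 3329.7 = 7614.6 kip·in.
M_n = 7614.6/12 = 634.55 kip·ft.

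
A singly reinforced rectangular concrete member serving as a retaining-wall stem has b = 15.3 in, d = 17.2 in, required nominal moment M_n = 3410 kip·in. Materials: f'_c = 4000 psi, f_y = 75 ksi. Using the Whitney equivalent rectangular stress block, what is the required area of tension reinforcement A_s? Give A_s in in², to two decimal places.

From M_n = 0.85 f'_c a b (d − a/2):
a = d − √(d² − 2M_n/(0.85 f'_c b)) = 17.2 − √(17.2² − 2 × 3410/(0.85 × 4 × 15.3)) = 4.365 in.
A_s = 0.85 f'_c a b / f_y = 0.85 × 4 × 4.365 × 15.3 / 75 = 3.028 in².

A_s ≈ 3.03 in²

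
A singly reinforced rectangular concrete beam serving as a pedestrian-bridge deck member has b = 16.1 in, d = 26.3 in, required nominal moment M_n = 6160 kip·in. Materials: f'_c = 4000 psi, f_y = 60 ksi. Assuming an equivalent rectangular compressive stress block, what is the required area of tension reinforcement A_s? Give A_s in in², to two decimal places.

From M_n = 0.85 f'_c a b (d − a/2):
a = d − √(d² − 2M_n/(0.85 f'_c b)) = 26.3 − √(26.3² − 2 × 6160/(0.85 × 4 × 16.1)) = 4.698 in.
A_s = 0.85 f'_c a b / f_y = 0.85 × 4 × 4.698 × 16.1 / 60 = 4.286 in².

A_s ≈ 4.29 in²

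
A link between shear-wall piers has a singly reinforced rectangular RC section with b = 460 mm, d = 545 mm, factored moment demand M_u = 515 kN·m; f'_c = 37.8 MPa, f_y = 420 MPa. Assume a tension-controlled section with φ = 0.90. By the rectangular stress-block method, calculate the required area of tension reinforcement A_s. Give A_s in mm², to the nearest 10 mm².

M_n = M_u/φ = 515/0.90 = 572.222 kN·m.
With M_n = 0.85 f'_c a b (d − a/2), solve the quadratic for a:
a = d − √(d² − 2M_n/(0.85 f'_c b)) = 545 − √(545² − 2 × 572.222×10⁶/(0.85 × 37.8 × 460)) = 76.39 mm.
A_s = 0.85 f'_c a b / f_y = 0.85 × 37.8 × 76.39 × 460 / 420 = 2688.2 mm².

A_s ≈ 2690 mm²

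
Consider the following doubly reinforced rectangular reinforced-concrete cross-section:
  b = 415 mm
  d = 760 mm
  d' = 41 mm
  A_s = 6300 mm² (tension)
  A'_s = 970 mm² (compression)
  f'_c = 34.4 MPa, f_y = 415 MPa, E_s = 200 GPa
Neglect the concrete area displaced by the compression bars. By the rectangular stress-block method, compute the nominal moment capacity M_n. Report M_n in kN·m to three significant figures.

M_n ≈ 1770 kN·m

Assume both tension and compression steel yield.
Net tension couple steel: A_s − A'_s = 5330 mm².
a = (A_s − A'_s) f_y / (0.85 f'_c b) = 2211950/(0.85 × 34.4 × 415) = 182.28 mm.
c = a/β₁ = 182.28/0.804 = 226.72 mm; ε'_s = 0.003(c − d')/c = 0.0025 ≥ f_y/E_s = 0.0021, so compression steel does yield.
M_n = (A_s − A'_s) f_y (d − a/2) + A'_s f_y (d − d') = [2211950 × (760 − 91.14) + 402550 × (760 − 41)] × 10⁻⁶ = 1479.48 + 289.43 = 1768.91 kN·m.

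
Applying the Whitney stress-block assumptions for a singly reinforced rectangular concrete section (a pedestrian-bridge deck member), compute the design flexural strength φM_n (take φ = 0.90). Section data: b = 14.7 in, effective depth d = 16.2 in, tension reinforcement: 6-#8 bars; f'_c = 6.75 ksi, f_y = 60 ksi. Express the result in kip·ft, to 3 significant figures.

A_s = 6 × 0.79 = 4.74 in².
T = A_s f_y = 4.74 × 60 = 284.4 kips.
a = T/(0.85 f'_c b) = 284.4/(0.85 × 6.75 × 14.7) = 3.372 in.
M_n = T(d − a/2) = 284.4 × (16.2 − 1.686) = 4127.8 kip·in = 4127.8/12 = 343.98 kip·ft.
φM_n = 0.90 × 343.98 = 309.58 kip·ft.

φM_n ≈ 310 kip·ft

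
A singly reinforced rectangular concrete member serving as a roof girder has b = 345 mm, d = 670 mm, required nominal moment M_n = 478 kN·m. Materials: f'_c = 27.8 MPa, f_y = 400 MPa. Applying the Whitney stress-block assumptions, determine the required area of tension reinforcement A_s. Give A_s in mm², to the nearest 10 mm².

A_s ≈ 1920 mm²

With M_n = 0.85 f'_c a b (d − a/2), solve the quadratic for a:
a = d − √(d² − 2M_n/(0.85 f'_c b)) = 670 − √(670² − 2 × 478×10⁶/(0.85 × 27.8 × 345)) = 94.12 mm.
A_s = 0.85 f'_c a b / f_y = 0.85 × 27.8 × 94.12 × 345 / 400 = 1918.2 mm².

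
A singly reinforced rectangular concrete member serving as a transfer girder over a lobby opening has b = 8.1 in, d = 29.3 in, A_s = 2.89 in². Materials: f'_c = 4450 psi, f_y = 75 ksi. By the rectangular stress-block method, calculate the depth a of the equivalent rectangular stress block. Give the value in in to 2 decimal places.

a ≈ 7.07 in

T = A_s f_y = 2.89 × 75 = 216.75 kips.
a = T/(0.85 f'_c b) = 216.75/(0.85 × 4.45 × 8.1) = 7.07 in.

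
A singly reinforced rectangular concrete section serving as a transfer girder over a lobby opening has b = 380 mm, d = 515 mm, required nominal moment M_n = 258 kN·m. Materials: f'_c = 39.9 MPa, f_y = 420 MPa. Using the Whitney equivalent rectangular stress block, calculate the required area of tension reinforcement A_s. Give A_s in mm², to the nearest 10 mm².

With M_n = 0.85 f'_c a b (d − a/2), solve the quadratic for a:
a = d − √(d² − 2M_n/(0.85 f'_c b)) = 515 − √(515² − 2 × 258×10⁶/(0.85 × 39.9 × 380)) = 40.46 mm.
A_s = 0.85 f'_c a b / f_y = 0.85 × 39.9 × 40.46 × 380 / 420 = 1241.5 mm².

A_s ≈ 1240 mm²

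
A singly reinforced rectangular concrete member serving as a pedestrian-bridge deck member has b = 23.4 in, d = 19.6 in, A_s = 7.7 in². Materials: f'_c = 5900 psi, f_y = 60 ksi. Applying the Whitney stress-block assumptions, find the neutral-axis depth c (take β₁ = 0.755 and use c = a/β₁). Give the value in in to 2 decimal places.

c ≈ 5.21 in

T = A_s f_y = 7.7 × 60 = 462 kips.
a = T/(0.85 f'_c b) = 462/(0.85 × 5.9 × 23.4) = 3.9369 in.
With β₁ = 0.755, c = a/β₁ = 3.9369/0.755 = 5.21 in.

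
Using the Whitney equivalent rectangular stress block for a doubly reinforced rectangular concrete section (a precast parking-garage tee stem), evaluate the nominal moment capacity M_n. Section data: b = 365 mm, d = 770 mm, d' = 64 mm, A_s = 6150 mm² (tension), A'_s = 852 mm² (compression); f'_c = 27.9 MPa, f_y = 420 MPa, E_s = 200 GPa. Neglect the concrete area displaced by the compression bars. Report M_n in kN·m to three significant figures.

M_n ≈ 1680 kN·m

Assume both tension and compression steel yield.
Net tension couple steel: A_s − A'_s = 5298 mm².
a = (A_s − A'_s) f_y / (0.85 f'_c b) = 2225160/(0.85 × 27.9 × 365) = 257.07 mm.
c = a/β₁ = 257.07/0.85 = 302.44 mm; ε'_s = 0.003(c − d')/c = 0.0024 ≥ f_y/E_s = 0.0021, so compression steel does yield.
M_n = (A_s − A'_s) f_y (d − a/2) + A'_s f_y (d − d') = [2225160 × (770 − 128.535) + 357840 × (770 − 64)] × 10⁻⁶ = 1427.36 + 252.64 = 1680.00 kN·m.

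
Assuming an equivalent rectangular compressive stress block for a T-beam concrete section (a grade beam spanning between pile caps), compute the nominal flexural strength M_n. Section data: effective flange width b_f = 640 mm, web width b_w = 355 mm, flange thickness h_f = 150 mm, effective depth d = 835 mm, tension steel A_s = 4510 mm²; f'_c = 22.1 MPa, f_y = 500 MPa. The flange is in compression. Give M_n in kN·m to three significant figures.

Tension: T = A_s f_y = 4510 × 500 = 2255000 N.
Try a within the flange: a = T/(0.85 f'_c b_f) = 2255000/(0.85 × 22.1 × 640) = 187.57 mm.
a = 187.57 > h_f = 150 mm: the block extends into the web. Split into flange-overhang and web parts.
C_f = 0.85 f'_c (b_f − b_w) h_f = 0.85 × 22.1 × (640 − 355) × 150 = 803059 N.
Remaining web compression depth: a_w = (T − C_f)/(0.85 f'_c b_w) = (2255000 − 803059)/(0.85 × 22.1 × 355) = 217.73 mm.
M_n = C_f(d − h_f/2) + (T − C_f)(d − a_w/2) = 803059 × (835 − 75) + 1451941 × (835 − 108.865) = 610.32 + 1054.31 = 1664.63 × 10⁶ N·mm.
M_n = 1664.63 kN·m.

M_n ≈ 1660 kN·m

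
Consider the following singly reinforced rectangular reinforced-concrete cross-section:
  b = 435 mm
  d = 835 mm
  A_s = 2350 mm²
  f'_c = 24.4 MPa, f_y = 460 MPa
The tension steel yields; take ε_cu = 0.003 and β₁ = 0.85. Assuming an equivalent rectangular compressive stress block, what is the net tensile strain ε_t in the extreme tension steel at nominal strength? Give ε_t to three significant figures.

ε_t ≈ 0.0148

a = A_s f_y/(0.85 f'_c b) = 119.82 mm.
β₁ = 0.85, so c = a/β₁ = 119.82/0.85 = 140.96 mm.
From the linear strain diagram with ε_cu = 0.003: ε_t = 0.003 (d − c)/c = 0.003 × (835 − 140.96)/140.96 = 0.0148.
Since ε_t ≥ 0.005, the section is tension-controlled.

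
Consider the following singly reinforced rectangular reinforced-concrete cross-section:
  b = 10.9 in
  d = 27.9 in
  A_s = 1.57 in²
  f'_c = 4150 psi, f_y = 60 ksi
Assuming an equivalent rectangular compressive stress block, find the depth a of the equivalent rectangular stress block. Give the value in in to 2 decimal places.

a ≈ 2.45 in

T = A_s f_y = 1.57 × 60 = 94.2 kips.
a = T/(0.85 f'_c b) = 94.2/(0.85 × 4.15 × 10.9) = 2.45 in.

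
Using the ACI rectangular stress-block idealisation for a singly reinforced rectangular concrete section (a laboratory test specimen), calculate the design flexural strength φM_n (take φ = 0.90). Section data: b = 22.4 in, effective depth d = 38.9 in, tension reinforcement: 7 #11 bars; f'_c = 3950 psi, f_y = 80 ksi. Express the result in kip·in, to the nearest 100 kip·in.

φM_n ≈ 26000 kip·in

A_s = 7 × 1.56 = 10.92 in².
T = A_s f_y = 10.92 × 80 = 873.6 kips.
a = T/(0.85 f'_c b) = 873.6/(0.85 × 3.95 × 22.4) = 11.616 in.
M_n = T(d − a/2) = 873.6 × (38.9 − 5.808) = 28909.2 kip·in.
φM_n = 0.90 × 28909.2 = 26018.3 kip·in.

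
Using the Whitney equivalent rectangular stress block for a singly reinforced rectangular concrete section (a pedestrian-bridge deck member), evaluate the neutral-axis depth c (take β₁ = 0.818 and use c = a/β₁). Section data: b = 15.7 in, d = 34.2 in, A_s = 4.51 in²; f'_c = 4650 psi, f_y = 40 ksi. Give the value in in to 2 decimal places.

T = A_s f_y = 4.51 × 40 = 180.4 kips.
a = T/(0.85 f'_c b) = 180.4/(0.85 × 4.65 × 15.7) = 2.9071 in.
With β₁ = 0.818, c = a/β₁ = 2.9071/0.818 = 3.55 in.

c ≈ 3.55 in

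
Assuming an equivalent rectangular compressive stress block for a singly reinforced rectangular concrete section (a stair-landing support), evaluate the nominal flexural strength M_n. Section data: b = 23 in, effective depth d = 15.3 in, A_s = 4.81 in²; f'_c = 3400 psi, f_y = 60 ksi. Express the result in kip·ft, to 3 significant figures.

M_n ≈ 316 kip·ft

T = A_s f_y = 4.81 × 60 = 288.6 kips.
a = T/(0.85 f'_c b) = 288.6/(0.85 × 3.4 × 23) = 4.342 in.
M_n = T(d − a/2) = 288.6 × (15.3 − 2.171) = 3789.0 kip·in = 3789.0/12 = 315.75 kip·ft.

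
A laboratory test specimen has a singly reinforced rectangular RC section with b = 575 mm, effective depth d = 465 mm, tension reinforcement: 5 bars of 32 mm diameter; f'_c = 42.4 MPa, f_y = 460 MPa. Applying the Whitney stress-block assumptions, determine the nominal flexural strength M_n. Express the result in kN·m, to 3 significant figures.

A_s = 5 × 804 = 4020 mm².
T = A_s f_y = 4020 × 460 = 1849200 N = 1849.2 kN.
From C = T: a = T/(0.85 f'_c b) = 1849200/(0.85 × 42.4 × 575) = 89.23 mm.
M_n = T(d − a/2) = 1849.2 kN × (465 − 44.615) mm = 777.38 kN·m.

M_n ≈ 777 kN·m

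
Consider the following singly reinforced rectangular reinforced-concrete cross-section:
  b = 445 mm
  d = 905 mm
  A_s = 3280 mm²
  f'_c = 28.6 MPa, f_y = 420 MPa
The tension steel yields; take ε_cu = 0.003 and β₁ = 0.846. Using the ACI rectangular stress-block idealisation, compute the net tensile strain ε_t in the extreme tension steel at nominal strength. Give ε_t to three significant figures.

ε_t ≈ 0.0150

a = A_s f_y/(0.85 f'_c b) = 127.34 mm.
β₁ = 0.846, so c = a/β₁ = 127.34/0.846 = 150.52 mm.
From the linear strain diagram with ε_cu = 0.003: ε_t = 0.003 (d − c)/c = 0.003 × (905 − 150.52)/150.52 = 0.0150.
Since ε_t ≥ 0.005, the section is tension-controlled.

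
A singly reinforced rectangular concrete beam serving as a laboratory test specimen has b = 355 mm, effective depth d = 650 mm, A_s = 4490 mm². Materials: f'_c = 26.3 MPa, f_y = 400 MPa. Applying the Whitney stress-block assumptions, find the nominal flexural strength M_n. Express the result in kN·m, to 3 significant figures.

M_n ≈ 964 kN·m

T = A_s f_y = 4490 × 400 = 1796000 N = 1796 kN.
From C = T: a = T/(0.85 f'_c b) = 1796000/(0.85 × 26.3 × 355) = 226.31 mm.
M_n = T(d − a/2) = 1796 kN × (650 − 113.155) mm = 964.17 kN·m.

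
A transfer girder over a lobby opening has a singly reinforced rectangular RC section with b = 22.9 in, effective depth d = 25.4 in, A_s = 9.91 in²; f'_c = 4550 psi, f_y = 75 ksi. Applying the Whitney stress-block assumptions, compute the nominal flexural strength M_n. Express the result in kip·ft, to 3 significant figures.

T = A_s f_y = 9.91 × 75 = 743.25 kips.
a = T/(0.85 f'_c b) = 743.25/(0.85 × 4.55 × 22.9) = 8.392 in.
M_n = T(d − a/2) = 743.25 × (25.4 − 4.196) = 15759.9 kip·in = 15759.9/12 = 1313.33 kip·ft.

M_n ≈ 1310 kip·ft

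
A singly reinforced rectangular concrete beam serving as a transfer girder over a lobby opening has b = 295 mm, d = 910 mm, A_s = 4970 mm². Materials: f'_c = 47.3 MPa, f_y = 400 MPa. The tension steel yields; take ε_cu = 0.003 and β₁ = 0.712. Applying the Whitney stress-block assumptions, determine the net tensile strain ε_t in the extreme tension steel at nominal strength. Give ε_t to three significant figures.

ε_t ≈ 0.00860

a = A_s f_y/(0.85 f'_c b) = 167.62 mm.
β₁ = 0.712, so c = a/β₁ = 167.62/0.712 = 235.42 mm.
From the linear strain diagram with ε_cu = 0.003: ε_t = 0.003 (d − c)/c = 0.003 × (910 − 235.42)/235.42 = 0.00860.
Since ε_t ≥ 0.005, the section is tension-controlled.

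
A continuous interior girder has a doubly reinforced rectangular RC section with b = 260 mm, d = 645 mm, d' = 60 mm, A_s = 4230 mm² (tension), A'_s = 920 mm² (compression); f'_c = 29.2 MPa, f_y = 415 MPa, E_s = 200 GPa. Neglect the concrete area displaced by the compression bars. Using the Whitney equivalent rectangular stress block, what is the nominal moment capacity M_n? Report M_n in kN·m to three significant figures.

Assume both tension and compression steel yield.
Net tension couple steel: A_s − A'_s = 3310 mm².
a = (A_s − A'_s) f_y / (0.85 f'_c b) = 1373650/(0.85 × 29.2 × 260) = 212.86 mm.
c = a/β₁ = 212.86/0.841 = 253.10 mm; ε'_s = 0.003(c − d')/c = 0.0023 ≥ f_y/E_s = 0.0021, so compression steel does yield.
M_n = (A_s − A'_s) f_y (d − a/2) + A'_s f_y (d − d') = [1373650 × (645 − 106.43) + 381800 × (645 − 60)] × 10⁻⁶ = 739.81 + 223.35 = 963.16 kN·m.

M_n ≈ 963 kN·m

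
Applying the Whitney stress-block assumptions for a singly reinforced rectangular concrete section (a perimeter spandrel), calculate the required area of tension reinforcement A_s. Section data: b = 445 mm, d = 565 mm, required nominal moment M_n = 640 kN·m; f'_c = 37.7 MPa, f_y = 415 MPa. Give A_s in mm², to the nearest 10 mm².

A_s ≈ 2950 mm²

With M_n = 0.85 f'_c a b (d − a/2), solve the quadratic for a:
a = d − √(d² − 2M_n/(0.85 f'_c b)) = 565 − √(565² − 2 × 640×10⁶/(0.85 × 37.7 × 445)) = 85.98 mm.
A_s = 0.85 f'_c a b / f_y = 0.85 × 37.7 × 85.98 × 445 / 415 = 2954.4 mm².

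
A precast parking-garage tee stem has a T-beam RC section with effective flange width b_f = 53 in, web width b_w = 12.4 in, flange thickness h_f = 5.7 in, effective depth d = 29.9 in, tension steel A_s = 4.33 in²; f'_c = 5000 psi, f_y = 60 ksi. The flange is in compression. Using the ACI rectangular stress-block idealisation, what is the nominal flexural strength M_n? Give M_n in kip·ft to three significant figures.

M_n ≈ 635 kip·ft

Tension: T = A_s f_y = 4.33 × 60 = 259.8 kips.
Try a within the flange: a = T/(0.85 f'_c b_f) = 259.8/(0.85 × 5 × 53) = 1.153 in.
Since a = 1.153 ≤ h_f = 5.7 in, the stress block lies entirely in the flange; analyse as a rectangular beam of width b_f.
M_n = T(d − a/2) = 259.8 × (29.9 − 0.5765) = 7618.2 kip·in.
M_n = 7618.2/12 = 634.85 kip·ft.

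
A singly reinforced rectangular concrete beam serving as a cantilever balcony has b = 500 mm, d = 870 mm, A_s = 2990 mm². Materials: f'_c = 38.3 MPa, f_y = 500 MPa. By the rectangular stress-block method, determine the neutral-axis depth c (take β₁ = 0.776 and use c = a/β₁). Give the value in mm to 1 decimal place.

T = A_s f_y = 2990 × 500 = 1495000 N = 1495 kN.
Setting C = 0.85 f'_c a b equal to T: a = 1495000/(0.85 × 38.3 × 500) = 91.845 mm.
With β₁ = 0.776, c = a/β₁ = 91.845/0.776 = 118.4 mm.

c ≈ 118.4 mm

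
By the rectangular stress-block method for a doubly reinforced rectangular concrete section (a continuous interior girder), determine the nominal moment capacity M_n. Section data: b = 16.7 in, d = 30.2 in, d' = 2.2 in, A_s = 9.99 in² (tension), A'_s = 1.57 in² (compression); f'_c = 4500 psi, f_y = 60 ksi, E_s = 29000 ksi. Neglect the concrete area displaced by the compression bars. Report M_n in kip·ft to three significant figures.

Assume both steels yield.
a = (A_s − A'_s) f_y/(0.85 f'_c b) = (9.99 − 1.57) × 60/(0.85 × 4.5 × 16.7) = 7.909 in.
c = a/β₁ = 7.909/0.825 = 9.587 in; ε'_s = 0.003(c − d')/c = 0.0023 ≥ ε_y = 0.0021, so the compression steel yields.
M_n = (A_s − A'_s) f_y (d − a/2) + A'_s f_y (d − d') = 505.2 × (30.2 − 3.9545) + 94.2 × (30.2 − 2.2) = 13259.2 + 2637.6 = 15896.8 kip·in = 15896.8/12 = 1324.73 kip·ft.

M_n ≈ 1320 kip·ft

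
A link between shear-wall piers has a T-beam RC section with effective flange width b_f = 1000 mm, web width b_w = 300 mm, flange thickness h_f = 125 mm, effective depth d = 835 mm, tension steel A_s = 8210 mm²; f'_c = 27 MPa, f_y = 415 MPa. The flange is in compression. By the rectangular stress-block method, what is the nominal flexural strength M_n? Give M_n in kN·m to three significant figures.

Tension: T = A_s f_y = 8210 × 415 = 3407150 N.
Try a within the flange: a = T/(0.85 f'_c b_f) = 3407150/(0.85 × 27 × 1000) = 148.46 mm.
a = 148.46 > h_f = 125 mm: the block extends into the web. Split into flange-overhang and web parts.
C_f = 0.85 f'_c (b_f − b_w) h_f = 0.85 × 27 × (1000 − 300) × 125 = 2008125 N.
Remaining web compression depth: a_w = (T − C_f)/(0.85 f'_c b_w) = (3407150 − 2008125)/(0.85 × 27 × 300) = 203.20 mm.
M_n = C_f(d − h_f/2) + (T − C_f)(d − a_w/2) = 2008125 × (835 − 62.5) + 1399025 × (835 − 101.6) = 1551.28 + 1026.04 = 2577.32 × 10⁶ N·mm.
M_n = 2577.32 kN·m.

M_n ≈ 2580 kN·m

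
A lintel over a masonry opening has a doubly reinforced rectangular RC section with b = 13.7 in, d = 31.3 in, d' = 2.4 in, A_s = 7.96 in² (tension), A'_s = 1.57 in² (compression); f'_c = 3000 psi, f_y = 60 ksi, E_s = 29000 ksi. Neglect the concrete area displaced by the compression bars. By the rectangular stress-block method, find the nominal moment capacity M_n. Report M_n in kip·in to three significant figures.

Assume both steels yield.
a = (A_s − A'_s) f_y/(0.85 f'_c b) = (7.96 − 1.57) × 60/(0.85 × 3 × 13.7) = 10.975 in.
c = a/β₁ = 10.975/0.85 = 12.912 in; ε'_s = 0.003(c − d')/c = 0.0024 ≥ ε_y = 0.0021, so the compression steel yields.
M_n = (A_s − A'_s) f_y (d − a/2) + A'_s f_y (d − d') = 383.4 × (31.3 − 5.4875) + 94.2 × (31.3 − 2.4) = 9896.5 + 2722.4 = 12618.9 kip·in.

M_n ≈ 12600 kip·in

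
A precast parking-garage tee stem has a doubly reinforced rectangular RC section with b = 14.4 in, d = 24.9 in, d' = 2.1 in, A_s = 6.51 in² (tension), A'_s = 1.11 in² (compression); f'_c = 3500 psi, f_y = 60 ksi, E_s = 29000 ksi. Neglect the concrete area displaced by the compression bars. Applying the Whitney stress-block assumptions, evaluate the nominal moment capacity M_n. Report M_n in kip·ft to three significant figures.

M_n ≈ 697 kip·ft

Assume both steels yield.
a = (A_s − A'_s) f_y/(0.85 f'_c b) = (6.51 − 1.11) × 60/(0.85 × 3.5 × 14.4) = 7.563 in.
c = a/β₁ = 7.563/0.85 = 8.898 in; ε'_s = 0.003(c − d')/c = 0.0023 ≥ ε_y = 0.0021, so the compression steel yields.
M_n = (A_s − A'_s) f_y (d − a/2) + A'_s f_y (d − d') = 324 × (24.9 − 3.7815) + 66.6 × (24.9 − 2.1) = 6842.4 + 1518.5 = 8360.9 kip·in = 8360.9/12 = 696.74 kip·ft.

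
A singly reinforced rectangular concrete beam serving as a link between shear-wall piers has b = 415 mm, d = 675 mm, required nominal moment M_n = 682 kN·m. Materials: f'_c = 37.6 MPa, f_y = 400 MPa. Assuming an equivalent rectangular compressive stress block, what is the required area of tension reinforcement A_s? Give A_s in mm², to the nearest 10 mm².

A_s ≈ 2690 mm²

With M_n = 0.85 f'_c a b (d − a/2), solve the quadratic for a:
a = d − √(d² − 2M_n/(0.85 f'_c b)) = 675 − √(675² − 2 × 682×10⁶/(0.85 × 37.6 × 415)) = 81.04 mm.
A_s = 0.85 f'_c a b / f_y = 0.85 × 37.6 × 81.04 × 415 / 400 = 2687.2 mm².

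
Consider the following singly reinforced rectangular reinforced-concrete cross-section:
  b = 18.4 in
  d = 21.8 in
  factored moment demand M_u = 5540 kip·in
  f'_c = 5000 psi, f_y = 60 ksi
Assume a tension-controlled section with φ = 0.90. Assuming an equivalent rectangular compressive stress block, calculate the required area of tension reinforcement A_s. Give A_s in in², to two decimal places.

M_n = M_u/φ = 5540/0.90 = 6155.56 kip·in.
From M_n = 0.85 f'_c a b (d − a/2):
a = d − √(d² − 2M_n/(0.85 f'_c b)) = 21.8 − √(21.8² − 2 × 6155.56/(0.85 × 5 × 18.4)) = 3.973 in.
A_s = 0.85 f'_c a b / f_y = 0.85 × 5 × 3.973 × 18.4 / 60 = 5.178 in².

A_s ≈ 5.18 in²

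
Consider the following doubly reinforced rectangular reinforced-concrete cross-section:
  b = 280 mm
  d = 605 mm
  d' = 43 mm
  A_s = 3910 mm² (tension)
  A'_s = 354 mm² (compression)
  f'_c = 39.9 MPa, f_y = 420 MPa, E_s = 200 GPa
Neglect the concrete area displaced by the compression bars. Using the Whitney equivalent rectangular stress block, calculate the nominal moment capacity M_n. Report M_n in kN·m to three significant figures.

Assume both tension and compression steel yield.
Net tension couple steel: A_s − A'_s = 3556 mm².
a = (A_s − A'_s) f_y / (0.85 f'_c b) = 1493520/(0.85 × 39.9 × 280) = 157.28 mm.
c = a/β₁ = 157.28/0.765 = 205.59 mm; ε'_s = 0.003(c − d')/c = 0.0024 ≥ f_y/E_s = 0.0021, so compression steel does yield.
M_n = (A_s − A'_s) f_y (d − a/2) + A'_s f_y (d − d') = [1493520 × (605 − 78.64) + 148680 × (605 − 43)] × 10⁻⁶ = 786.13 + 83.56 = 869.69 kN·m.

M_n ≈ 870 kN·m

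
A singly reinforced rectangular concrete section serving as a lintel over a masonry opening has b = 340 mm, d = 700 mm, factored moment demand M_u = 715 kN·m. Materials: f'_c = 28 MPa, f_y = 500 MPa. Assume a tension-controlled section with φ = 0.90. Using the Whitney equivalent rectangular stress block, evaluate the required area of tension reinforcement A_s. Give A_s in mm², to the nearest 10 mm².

A_s ≈ 2560 mm²

M_n = M_u/φ = 715/0.90 = 794.444 kN·m.
With M_n = 0.85 f'_c a b (d − a/2), solve the quadratic for a:
a = d − √(d² − 2M_n/(0.85 f'_c b)) = 700 − √(700² − 2 × 794.444×10⁶/(0.85 × 28 × 340)) = 158.11 mm.
A_s = 0.85 f'_c a b / f_y = 0.85 × 28 × 158.11 × 340 / 500 = 2558.9 mm².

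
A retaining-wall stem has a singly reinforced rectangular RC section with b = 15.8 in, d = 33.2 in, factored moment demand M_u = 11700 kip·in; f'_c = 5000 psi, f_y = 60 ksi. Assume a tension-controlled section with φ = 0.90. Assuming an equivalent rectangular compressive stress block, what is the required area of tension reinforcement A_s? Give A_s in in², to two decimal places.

M_n = M_u/φ = 11700/0.90 = 13000 kip·in.
From M_n = 0.85 f'_c a b (d − a/2):
a = d − √(d² − 2M_n/(0.85 f'_c b)) = 33.2 − √(33.2² − 2 × 13000/(0.85 × 5 × 15.8)) = 6.460 in.
A_s = 0.85 f'_c a b / f_y = 0.85 × 5 × 6.460 × 15.8 / 60 = 7.230 in².

A_s ≈ 7.23 in²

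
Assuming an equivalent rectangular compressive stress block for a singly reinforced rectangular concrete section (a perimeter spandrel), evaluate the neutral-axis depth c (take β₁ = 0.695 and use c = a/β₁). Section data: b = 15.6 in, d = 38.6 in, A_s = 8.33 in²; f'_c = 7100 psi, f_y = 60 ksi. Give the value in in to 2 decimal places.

T = A_s f_y = 8.33 × 60 = 499.8 kips.
a = T/(0.85 f'_c b) = 499.8/(0.85 × 7.1 × 15.6) = 5.3088 in.
With β₁ = 0.695, c = a/β₁ = 5.3088/0.695 = 7.64 in.

c ≈ 7.64 in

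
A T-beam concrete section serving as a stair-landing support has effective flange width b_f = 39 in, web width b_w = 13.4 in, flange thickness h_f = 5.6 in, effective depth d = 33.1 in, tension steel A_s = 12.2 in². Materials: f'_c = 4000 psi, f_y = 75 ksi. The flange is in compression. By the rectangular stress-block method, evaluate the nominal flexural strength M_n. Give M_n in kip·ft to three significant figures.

M_n ≈ 2240 kip·ft

Tension: T = A_s f_y = 12.2 × 75 = 915 kips.
Try a within the flange: a = T/(0.85 f'_c b_f) = 915/(0.85 × 4 × 39) = 6.900 in.
a = 6.900 > h_f = 5.6 in: the block extends into the web. Split into flange-overhang and web parts.
C_f = 0.85 f'_c (b_f − b_w) h_f = 0.85 × 4 × (39 − 13.4) × 5.6 = 487.4 kips.
Remaining web compression depth: a_w = (T − C_f)/(0.85 f'_c b_w) = (915 − 487.4)/(0.85 × 4 × 13.4) = 9.385 in.
M_n = C_f(d − h_f/2) + (T − C_f)(d − a_w/2) = 487.4 × (33.1 − 2.8) + 427.6 × (33.1 − 4.6925) = 14768.2 + 12147.0 = 26915.2 kip·in.
M_n = 26915.2/12 = 2242.93 kip·ft.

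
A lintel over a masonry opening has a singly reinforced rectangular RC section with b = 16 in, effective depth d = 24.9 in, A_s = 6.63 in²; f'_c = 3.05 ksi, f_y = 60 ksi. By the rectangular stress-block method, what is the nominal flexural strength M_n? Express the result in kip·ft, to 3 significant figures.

T = A_s f_y = 6.63 × 60 = 397.8 kips.
a = T/(0.85 f'_c b) = 397.8/(0.85 × 3.05 × 16) = 9.590 in.
M_n = T(d − a/2) = 397.8 × (24.9 − 4.795) = 7997.8 kip·in = 7997.8/12 = 666.48 kip·ft.

M_n ≈ 666 kip·ft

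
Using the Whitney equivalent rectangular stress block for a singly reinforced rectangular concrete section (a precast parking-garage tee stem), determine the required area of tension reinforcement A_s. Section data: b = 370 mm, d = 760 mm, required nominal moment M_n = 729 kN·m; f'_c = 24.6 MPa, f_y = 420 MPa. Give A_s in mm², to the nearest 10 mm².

A_s ≈ 2510 mm²

With M_n = 0.85 f'_c a b (d − a/2), solve the quadratic for a:
a = d − √(d² − 2M_n/(0.85 f'_c b)) = 760 − √(760² − 2 × 729×10⁶/(0.85 × 24.6 × 370)) = 136.18 mm.
A_s = 0.85 f'_c a b / f_y = 0.85 × 24.6 × 136.18 × 370 / 420 = 2508.5 mm².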